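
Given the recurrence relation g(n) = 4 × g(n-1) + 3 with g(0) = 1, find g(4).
Computing step by step:
g(0) = 1
g(1) = 4 × 1 + 3 = 7
g(2) = 4 × 7 + 3 = 31
g(3) = 4 × 31 + 3 = 127
g(4) = 4 × 127 + 3 = 511

511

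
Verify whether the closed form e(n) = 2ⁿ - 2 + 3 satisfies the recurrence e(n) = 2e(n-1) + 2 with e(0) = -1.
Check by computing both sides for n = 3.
From the recurrence with e(0) = -1:
  e(0) = -1, e(1) = 0, e(2) = 2, e(3) = 6
  so the recurrence gives e(3) = 6.
From the proposed closed form e(n) = 2ⁿ - 2 + 3:
  e(3) = 9.
The recurrence gives 6 but the closed form gives 9, so the closed form does not satisfy the recurrence.

No, the closed form is incorrect.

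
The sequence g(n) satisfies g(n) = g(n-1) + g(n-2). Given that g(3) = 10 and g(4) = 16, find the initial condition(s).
Work backwards using g(k) = g(k+2) - g(k+1):
g(2) = g(4) - g(3) = 16 - 10 = 6
g(1) = g(3) - g(2) = 10 - 6 = 4
g(0) = g(2) - g(1) = 6 - 4 = 2

g(0) = 2, g(1) = 4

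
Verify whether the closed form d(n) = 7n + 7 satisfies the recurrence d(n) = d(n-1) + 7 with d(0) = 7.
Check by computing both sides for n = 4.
From the recurrence with d(0) = 7:
  d(0) = 7, d(1) = 14, d(2) = 21, d(3) = 28, d(4) = 35
  so the recurrence gives d(4) = 35.
From the proposed closed form d(n) = 7n + 7:
  d(4) = 35.
Both sides give 35 at n = 4, and the initial condition(s) match, so the closed form is consistent.

Yes, the closed form is correct.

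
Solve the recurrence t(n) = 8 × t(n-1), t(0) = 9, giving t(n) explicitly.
Recurrence: t(n) = 8 × t(n-1), initial: t(0) = 9.
Each term is 8 times the previous, so this is geometric with ratio 8. After n steps: t(n) = t(0)·8ⁿ = 9·8ⁿ.

t(n) = 9·8ⁿ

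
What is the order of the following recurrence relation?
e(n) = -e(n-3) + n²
The order is the largest lag k for which e(n-k) appears. Here the deepest term is e(n-3) (the n² term is non-homogeneous and does not affect the order), so the order is 3.

Order 3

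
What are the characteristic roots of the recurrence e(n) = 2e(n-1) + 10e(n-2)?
Substitute e(n) = rⁿ and divide through by rⁿ⁻²: r² - 2r - 10 = 0
Discriminant: 2² + 4·10 = 44, not a perfect square, so by the quadratic formula r = (2 ± √44)/2.
General solution: e(n) = A·r₁ⁿ + B·r₂ⁿ where r₁,r₂ = (2 ± √44)/2

Characteristic: r² - 2r - 10 = 0, Roots: r = (2 ± √44)/2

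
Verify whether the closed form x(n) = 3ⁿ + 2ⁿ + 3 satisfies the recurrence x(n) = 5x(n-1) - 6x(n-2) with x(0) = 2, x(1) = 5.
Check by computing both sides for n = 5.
From the recurrence with x(0) = 2, x(1) = 5:
  x(0) = 2, x(1) = 5, x(2) = 13, x(3) = 35, x(4) = 97, x(5) = 275
  so the recurrence gives x(5) = 275.
From the proposed closed form x(n) = 3ⁿ + 2ⁿ + 3:
  x(5) = 278.
The recurrence gives 275 but the closed form gives 278, so the closed form does not satisfy the recurrence.

No, the closed form is incorrect.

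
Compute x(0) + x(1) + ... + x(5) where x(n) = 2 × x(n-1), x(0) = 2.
Computing the sequence terms: 2, 4, 8, 16, 32, 64
Adding these values together:

126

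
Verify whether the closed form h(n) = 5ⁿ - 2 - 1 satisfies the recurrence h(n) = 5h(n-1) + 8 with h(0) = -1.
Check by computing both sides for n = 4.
From the recurrence with h(0) = -1:
  h(0) = -1, h(1) = 3, h(2) = 23, h(3) = 123, h(4) = 623
  so the recurrence gives h(4) = 623.
From the proposed closed form h(n) = 5ⁿ - 2 - 1:
  h(4) = 622.
The recurrence gives 623 but the closed form gives 622, so the closed form does not satisfy the recurrence.

No, the closed form is incorrect.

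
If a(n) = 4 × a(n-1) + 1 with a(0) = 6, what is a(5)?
Computing step by step:
a(0) = 6
a(1) = 4 × 6 + 1 = 25
a(2) = 4 × 25 + 1 = 101
a(3) = 4 × 101 + 1 = 405
a(4) = 4 × 405 + 1 = 1621
a(5) = 4 × 1621 + 1 = 6485

6485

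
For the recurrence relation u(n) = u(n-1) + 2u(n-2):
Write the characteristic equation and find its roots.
Substitute u(n) = rⁿ and divide through by rⁿ⁻²: r² - r - 2 = 0
Factor: (r - 2)(r + 1) = 0, so r = 2, -1.
General solution: u(n) = A·2ⁿ + B·(-1)ⁿ

Characteristic: r² - r - 2 = 0, Roots: r = 2, -1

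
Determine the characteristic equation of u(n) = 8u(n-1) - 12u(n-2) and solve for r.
Substitute u(n) = rⁿ and divide through by rⁿ⁻²: r² - 8r + 12 = 0
Factor: (r - 2)(r - 6) = 0, so r = 2, 6.
General solution: u(n) = A·2ⁿ + B·6ⁿ

Characteristic: r² - 8r + 12 = 0, Roots: r = 2, 6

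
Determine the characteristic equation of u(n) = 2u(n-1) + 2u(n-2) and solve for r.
Substitute u(n) = rⁿ and divide through by rⁿ⁻²: r² - 2r - 2 = 0
Discriminant: 2² + 4·2 = 12, not a perfect square, so by the quadratic formula r = (2 ± √12)/2.
General solution: u(n) = A·r₁ⁿ + B·r₂ⁿ where r₁,r₂ = (2 ± √12)/2

Characteristic: r² - 2r - 2 = 0, Roots: r = (2 ± √12)/2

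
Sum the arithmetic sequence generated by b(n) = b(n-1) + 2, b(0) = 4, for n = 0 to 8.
Computing the sequence terms: 4, 6, 8, 10, 12, 14, 16, 18, 20
Adding these values together:

108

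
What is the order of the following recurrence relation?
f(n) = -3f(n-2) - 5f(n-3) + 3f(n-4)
The order is the largest lag k for which f(n-k) appears. Here the deepest term is f(n-4), so the order is 4.

Order 4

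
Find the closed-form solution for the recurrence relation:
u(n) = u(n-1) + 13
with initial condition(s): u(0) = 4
Recurrence: u(n) = u(n-1) + 13, initial: u(0) = 4.
Each step adds 13, so u(n) = u(0) + 13n = 13n + 4.

u(n) = 13n + 4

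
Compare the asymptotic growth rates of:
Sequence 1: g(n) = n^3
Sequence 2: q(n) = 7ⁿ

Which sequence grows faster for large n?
Comparing growth rates:
Growth-rate hierarchy: log n ≺ any polynomial ≺ any exponential cⁿ (c>1) ≺ n! ≺ nⁿ.
exponential base 7 dominates polynomial degree 3 asymptotically.

q(n) grows faster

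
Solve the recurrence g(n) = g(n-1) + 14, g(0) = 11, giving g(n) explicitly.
Recurrence: g(n) = g(n-1) + 14, initial: g(0) = 11.
Each step adds 14, so g(n) = g(0) + 14n = 14n + 11.

g(n) = 14n + 11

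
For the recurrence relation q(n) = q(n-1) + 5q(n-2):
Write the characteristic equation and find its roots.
Substitute q(n) = rⁿ and divide through by rⁿ⁻²: r² - r - 5 = 0
Discriminant: 1² + 4·5 = 21, not a perfect square, so by the quadratic formula r = (1 ± √21)/2.
General solution: q(n) = A·r₁ⁿ + B·r₂ⁿ where r₁,r₂ = (1 ± √21)/2

Characteristic: r² - r - 5 = 0, Roots: r = (1 ± √21)/2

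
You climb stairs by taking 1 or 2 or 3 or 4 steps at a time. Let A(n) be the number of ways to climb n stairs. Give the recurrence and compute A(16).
Condition on the size of the last step (1 to 4): before it there were n-1, …, n-4 stairs climbed, and these cases are disjoint, so A(n) = A(n-1) + A(n-2) + A(n-3) + A(n-4) (order-4 linear recurrence).
Initial conditions by direct count (compositions of i into parts ≤ 4): A(1) = 1; A(2) = 2; A(3) = 4; A(4) = 8.
Iterating the recurrence: A(5) = 15, A(6) = 29, A(7) = 56, A(8) = 108, A(9) = 208, A(10) = 401, A(11) = 773, A(12) = 1490, A(13) = 2872, A(14) = 5536, A(15) = 10671, A(16) = 20569.

A(n) = A(n-1) + A(n-2) + A(n-3) + A(n-4), A(1) = 1, A(2) = 2, A(3) = 4, A(4) = 8; A(16) = 20569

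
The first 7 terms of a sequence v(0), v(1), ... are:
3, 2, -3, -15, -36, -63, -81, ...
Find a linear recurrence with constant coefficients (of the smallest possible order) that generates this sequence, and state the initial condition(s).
Look for the lowest-order linear relation among consecutive terms.
Observation: v(n) - 3·v(n-1) - (-3)·v(n-2) = 0 holds for the shown terms, and no order-1 relation v(n) = α·v(n-1) + β fits.
Check at n=3: 3·-3 + (-3)·2 = -15. ✓

v(n) = 3v(n-1) - 3v(n-2), v(0) = 3, v(1) = 2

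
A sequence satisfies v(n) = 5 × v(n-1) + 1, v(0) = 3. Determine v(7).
Computing step by step:
v(0) = 3
v(1) = 5 × 3 + 1 = 16
v(2) = 5 × 16 + 1 = 81
v(3) = 5 × 81 + 1 = 406
v(4) = 5 × 406 + 1 = 2031
v(5) = 5 × 2031 + 1 = 10156
v(6) = 5 × 10156 + 1 = 50781
v(7) = 5 × 50781 + 1 = 253906

253906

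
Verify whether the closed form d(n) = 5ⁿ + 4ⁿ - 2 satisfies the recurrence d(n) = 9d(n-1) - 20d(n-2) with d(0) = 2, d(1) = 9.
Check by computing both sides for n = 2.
From the recurrence with d(0) = 2, d(1) = 9:
  d(0) = 2, d(1) = 9, d(2) = 41
  so the recurrence gives d(2) = 41.
From the proposed closed form d(n) = 5ⁿ + 4ⁿ - 2:
  d(2) = 39.
The recurrence gives 41 but the closed form gives 39, so the closed form does not satisfy the recurrence.

No, the closed form is incorrect.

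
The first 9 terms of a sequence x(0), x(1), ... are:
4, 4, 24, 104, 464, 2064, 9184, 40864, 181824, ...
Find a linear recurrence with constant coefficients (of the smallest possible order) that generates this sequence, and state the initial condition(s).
Look for the lowest-order linear relation among consecutive terms.
Observation: x(n) - 4·x(n-1) - (2)·x(n-2) = 0 holds for the shown terms, and no order-1 relation x(n) = α·x(n-1) + β fits.
Check at n=3: 4·24 + (2)·4 = 104. ✓

x(n) = 4x(n-1) + 2x(n-2), x(0) = 4, x(1) = 4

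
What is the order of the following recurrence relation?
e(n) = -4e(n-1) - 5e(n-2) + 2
The order is the largest lag k for which e(n-k) appears. Here the deepest term is e(n-2) (the 2 term is non-homogeneous and does not affect the order), so the order is 2.

Order 2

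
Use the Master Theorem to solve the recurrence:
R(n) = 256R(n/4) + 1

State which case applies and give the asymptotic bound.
Master Theorem template: R(n) = a·R(n/b) + f(n).
Here: a=256, b=4, f(n)=1
Compute log_b(a) = log_4(256) = 4.
f(n) = 1 = O(n^(4-ε)) with ε = 4. Case 1: R(n) = Θ(n^log_b(a)) = Θ(n^4).

Case 1: R(n) = Θ(n^4)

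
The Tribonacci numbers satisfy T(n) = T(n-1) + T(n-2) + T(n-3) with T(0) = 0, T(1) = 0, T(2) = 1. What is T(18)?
Computing the sequence terms:
0, 0, 1, 1, 2, 4, 7, 13, 24, 44, 81, 149, 274, 504, 927, 1705, 3136, 5768, 10609

10609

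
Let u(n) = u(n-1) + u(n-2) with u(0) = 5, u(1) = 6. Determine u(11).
Computing the sequence terms:
5, 6, 11, 17, 28, 45, 73, 118, 191, 309, 500, 809

809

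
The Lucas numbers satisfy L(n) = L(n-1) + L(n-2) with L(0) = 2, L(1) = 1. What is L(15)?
Computing the sequence terms:
2, 1, 3, 4, 7, 11, 18, 29, 47, 76, 123, 199, 322, 521, 843, 1364

1364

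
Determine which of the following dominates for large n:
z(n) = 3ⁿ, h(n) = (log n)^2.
Comparing growth rates:
Growth-rate hierarchy: log n ≺ any polynomial ≺ any exponential cⁿ (c>1) ≺ n! ≺ nⁿ.
exponential base 3 dominates polylogarithmic (log n)^2 asymptotically.

z(n) grows faster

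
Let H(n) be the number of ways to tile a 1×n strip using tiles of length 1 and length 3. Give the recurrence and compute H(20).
Condition on the last tile: it has length 1 (leaving a 1×(n-1) strip) or length 3 (leaving a 1×(n-3) strip), so H(n) = H(n-1) + H(n-3) (order-3 linear recurrence).
For 0 ≤ i < 3 only unit tiles fit, so H(i) = 1.
Iterating the recurrence: H(3) = 2, H(4) = 3, H(5) = 4, H(6) = 6, H(7) = 9, H(8) = 13, H(9) = 19, H(10) = 28, H(11) = 41, H(12) = 60, H(13) = 88, H(14) = 129, H(15) = 189, H(16) = 277, H(17) = 406, H(18) = 595, H(19) = 872, H(20) = 1278.

H(n) = H(n-1) + H(n-3), with H(i) = 1 for 0 ≤ i < 3; H(20) = 1278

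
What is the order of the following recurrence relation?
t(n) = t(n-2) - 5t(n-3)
The order is the largest lag k for which t(n-k) appears. Here the deepest term is t(n-3), so the order is 3.

Order 3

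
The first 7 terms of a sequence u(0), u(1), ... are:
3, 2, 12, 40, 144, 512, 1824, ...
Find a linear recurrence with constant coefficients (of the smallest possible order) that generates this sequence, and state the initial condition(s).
Look for the lowest-order linear relation among consecutive terms.
Observation: u(n) - 3·u(n-1) - (2)·u(n-2) = 0 holds for the shown terms, and no order-1 relation u(n) = α·u(n-1) + β fits.
Check at n=3: 3·12 + (2)·2 = 40. ✓

u(n) = 3u(n-1) + 2u(n-2), u(0) = 3, u(1) = 2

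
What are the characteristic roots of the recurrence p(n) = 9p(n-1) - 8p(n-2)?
Substitute p(n) = rⁿ and divide through by rⁿ⁻²: r² - 9r + 8 = 0
Factor: (r - 8)(r - 1) = 0, so r = 8, 1.
General solution: p(n) = A·8ⁿ + B·1ⁿ

Characteristic: r² - 9r + 8 = 0, Roots: r = 8, 1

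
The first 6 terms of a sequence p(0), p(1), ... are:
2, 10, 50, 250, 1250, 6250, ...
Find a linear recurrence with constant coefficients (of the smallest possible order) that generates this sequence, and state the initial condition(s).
Look for the lowest-order linear relation among consecutive terms.
Observation: each term is 5× the previous.
Check at n=2: 5·10 = 50. ✓

p(n) = 5 × p(n-1), p(0) = 2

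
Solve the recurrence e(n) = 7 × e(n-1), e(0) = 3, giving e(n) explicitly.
Recurrence: e(n) = 7 × e(n-1), initial: e(0) = 3.
Each term is 7 times the previous, so this is geometric with ratio 7. After n steps: e(n) = e(0)·7ⁿ = 3·7ⁿ.

e(n) = 3·7ⁿ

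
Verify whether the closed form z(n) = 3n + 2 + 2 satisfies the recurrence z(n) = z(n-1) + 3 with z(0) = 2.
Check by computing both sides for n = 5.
From the recurrence with z(0) = 2:
  z(0) = 2, z(1) = 5, z(2) = 8, z(3) = 11, z(4) = 14, z(5) = 17
  so the recurrence gives z(5) = 17.
From the proposed closed form z(n) = 3n + 2 + 2:
  z(5) = 19.
The recurrence gives 17 but the closed form gives 19, so the closed form does not satisfy the recurrence.

No, the closed form is incorrect.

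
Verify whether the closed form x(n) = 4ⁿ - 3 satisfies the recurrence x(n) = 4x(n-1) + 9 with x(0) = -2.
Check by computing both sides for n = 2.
From the recurrence with x(0) = -2:
  x(0) = -2, x(1) = 1, x(2) = 13
  so the recurrence gives x(2) = 13.
From the proposed closed form x(n) = 4ⁿ - 3:
  x(2) = 13.
Both sides give 13 at n = 2, and the initial condition(s) match, so the closed form is consistent.

Yes, the closed form is correct.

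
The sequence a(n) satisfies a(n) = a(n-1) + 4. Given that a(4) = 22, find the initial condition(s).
a(4) = a(0) + 4·4, so a(0) = 22 - 16 = 6.

a(0) = 6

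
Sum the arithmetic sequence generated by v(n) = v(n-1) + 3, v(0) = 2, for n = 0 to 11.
Computing the sequence terms: 2, 5, 8, 11, 14, 17, 20, 23, 26, 29, 32, 35
Adding these values together:

222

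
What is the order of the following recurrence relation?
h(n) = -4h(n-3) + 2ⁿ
The order is the largest lag k for which h(n-k) appears. Here the deepest term is h(n-3) (the 2ⁿ term is non-homogeneous and does not affect the order), so the order is 3.

Order 3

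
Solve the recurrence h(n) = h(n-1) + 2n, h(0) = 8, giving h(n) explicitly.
Recurrence: h(n) = h(n-1) + 2n, initial: h(0) = 8.
Telescoping: h(n) = h(0) + 2·Σᵢ₌₁ⁿ i = 8 + 2·n(n+1)/2.

h(n) = 2·n(n+1)/2 + 8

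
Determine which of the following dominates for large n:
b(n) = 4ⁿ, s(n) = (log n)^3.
Comparing growth rates:
Growth-rate hierarchy: log n ≺ any polynomial ≺ any exponential cⁿ (c>1) ≺ n! ≺ nⁿ.
exponential base 4 dominates polylogarithmic (log n)^3 asymptotically.

b(n) grows faster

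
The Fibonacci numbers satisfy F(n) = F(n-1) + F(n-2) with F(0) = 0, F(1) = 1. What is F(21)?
Computing the sequence terms:
0, 1, 1, 2, 3, 5, 8, 13, 21, 34, 55, 89, 144, 233, 377, 610, 987, 1597, 2584, 4181, 6765, 10946

10946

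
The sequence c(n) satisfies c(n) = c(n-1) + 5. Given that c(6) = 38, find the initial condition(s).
c(6) = c(0) + 6·5, so c(0) = 38 - 30 = 8.

c(0) = 8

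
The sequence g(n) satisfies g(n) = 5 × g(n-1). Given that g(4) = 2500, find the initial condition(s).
In general g(n) = 5ⁿ · g(0). At n = 4: g(0) = g(4) / 5^4 = 2500 / 625 = 4.

g(0) = 4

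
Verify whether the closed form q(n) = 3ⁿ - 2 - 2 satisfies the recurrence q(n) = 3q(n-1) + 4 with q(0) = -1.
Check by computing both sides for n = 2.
From the recurrence with q(0) = -1:
  q(0) = -1, q(1) = 1, q(2) = 7
  so the recurrence gives q(2) = 7.
From the proposed closed form q(n) = 3ⁿ - 2 - 2:
  q(2) = 5.
The recurrence gives 7 but the closed form gives 5, so the closed form does not satisfy the recurrence.

No, the closed form is incorrect.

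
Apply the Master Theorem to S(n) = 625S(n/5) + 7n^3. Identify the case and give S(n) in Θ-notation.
Master Theorem template: S(n) = a·S(n/b) + f(n).
Here: a=625, b=5, f(n)=7n^3
Compute log_b(a) = log_5(625) = 4.
f(n) = 7n^3 = O(n^(4-ε)) with ε = 1. Case 1: S(n) = Θ(n^log_b(a)) = Θ(n^4).

Case 1: S(n) = Θ(n^4)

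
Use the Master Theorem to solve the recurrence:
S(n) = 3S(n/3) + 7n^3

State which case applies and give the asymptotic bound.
Master Theorem template: S(n) = a·S(n/b) + f(n).
Here: a=3, b=3, f(n)=7n^3
Compute log_b(a) = log_3(3) = 1.
f(n) = 7n^3 = Ω(n^(1+ε)) with ε = 2, and the regularity condition holds (a·f(n/b) = (a/b^3)·f(n) with a/b^3 = 3^-2 < 1). Case 3: S(n) = Θ(f(n)) = Θ(n^3).

Case 3: S(n) = Θ(n^3)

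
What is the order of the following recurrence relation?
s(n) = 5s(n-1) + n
The order is the largest lag k for which s(n-k) appears. Here the deepest term is s(n-1) (the n term is non-homogeneous and does not affect the order), so the order is 1.

Order 1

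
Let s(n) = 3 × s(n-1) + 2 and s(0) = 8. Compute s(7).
Computing step by step:
s(0) = 8
s(1) = 3 × 8 + 2 = 26
s(2) = 3 × 26 + 2 = 80
s(3) = 3 × 80 + 2 = 242
s(4) = 3 × 242 + 2 = 728
s(5) = 3 × 728 + 2 = 2186
s(6) = 3 × 2186 + 2 = 6560
s(7) = 3 × 6560 + 2 = 19682

19682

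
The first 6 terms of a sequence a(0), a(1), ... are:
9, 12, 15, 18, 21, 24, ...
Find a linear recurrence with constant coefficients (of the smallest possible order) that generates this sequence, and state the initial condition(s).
Look for the lowest-order linear relation among consecutive terms.
Observation: consecutive differences are constant (= 3).
Check at n=2: 1·12 + 3 = 15. ✓

a(n) = a(n-1) + 3, a(0) = 9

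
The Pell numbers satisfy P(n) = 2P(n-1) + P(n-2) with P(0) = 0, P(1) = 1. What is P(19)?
Computing the sequence terms:
0, 1, 2, 5, 12, 29, 70, 169, 408, 985, 2378, 5741, 13860, 33461, 80782, 195025, 470832, 1136689, 2744210, 6625109

6625109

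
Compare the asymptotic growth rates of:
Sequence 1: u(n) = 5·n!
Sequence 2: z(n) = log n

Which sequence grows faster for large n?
Comparing growth rates:
Growth-rate hierarchy: log n ≺ any polynomial ≺ any exponential cⁿ (c>1) ≺ n! ≺ nⁿ.
factorial dominates logarithmic asymptotically.

u(n) grows faster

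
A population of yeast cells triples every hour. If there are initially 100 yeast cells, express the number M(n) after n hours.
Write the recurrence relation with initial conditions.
Each hour multiplies the count by 3, so the count after n hours depends only on the count after n-1 hours: M(n) = 3 × M(n-1). The starting count gives M(0) = 100.
Unrolling n times gives the closed form M(n) = 100 × 3ⁿ.

M(n) = 3 × M(n-1), M(0) = 100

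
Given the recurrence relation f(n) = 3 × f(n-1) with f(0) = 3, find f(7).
Computing step by step:
f(0) = 3
f(1) = 3 × 3 = 9
f(2) = 3 × 9 = 27
f(3) = 3 × 27 = 81
f(4) = 3 × 81 = 243
f(5) = 3 × 243 = 729
f(6) = 3 × 729 = 2187
f(7) = 3 × 2187 = 6561

6561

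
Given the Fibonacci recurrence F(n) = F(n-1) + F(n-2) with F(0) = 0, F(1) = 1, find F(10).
Computing the sequence terms:
0, 1, 1, 2, 3, 5, 8, 13, 21, 34, 55

55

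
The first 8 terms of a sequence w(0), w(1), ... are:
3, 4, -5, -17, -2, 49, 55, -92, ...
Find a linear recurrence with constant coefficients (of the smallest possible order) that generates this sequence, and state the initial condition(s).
Look for the lowest-order linear relation among consecutive terms.
Observation: w(n) - 1·w(n-1) - (-3)·w(n-2) = 0 holds for the shown terms, and no order-1 relation w(n) = α·w(n-1) + β fits.
Check at n=3: 1·-5 + (-3)·4 = -17. ✓

w(n) = w(n-1) - 3w(n-2), w(0) = 3, w(1) = 4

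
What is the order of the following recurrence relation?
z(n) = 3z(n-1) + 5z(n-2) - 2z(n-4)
The order is the largest lag k for which z(n-k) appears. Here the deepest term is z(n-4), so the order is 4.

Order 4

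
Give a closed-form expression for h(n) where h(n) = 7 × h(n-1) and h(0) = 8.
Recurrence: h(n) = 7 × h(n-1), initial: h(0) = 8.
Each term is 7 times the previous, so this is geometric with ratio 7. After n steps: h(n) = h(0)·7ⁿ = 8·7ⁿ.

h(n) = 8·7ⁿ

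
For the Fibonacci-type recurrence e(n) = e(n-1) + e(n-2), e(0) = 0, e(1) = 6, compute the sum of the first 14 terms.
Computing the sequence terms: 0, 6, 6, 12, 18, 30, 48, 78, 126, 204, 330, 534, 864, 1398
Adding these values together:

3654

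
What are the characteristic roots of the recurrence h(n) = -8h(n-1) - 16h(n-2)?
Substitute h(n) = rⁿ and divide through by rⁿ⁻²: r² + 8r + 16 = 0
Factor: (r + 4)² = 0, so r = -4 (double root).
General solution: h(n) = (A + Bn)·(-4)ⁿ

Characteristic: r² + 8r + 16 = 0, Roots: r = -4 (double root)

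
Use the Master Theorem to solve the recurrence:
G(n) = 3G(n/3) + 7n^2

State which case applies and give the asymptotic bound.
Master Theorem template: G(n) = a·G(n/b) + f(n).
Here: a=3, b=3, f(n)=7n^2
Compute log_b(a) = log_3(3) = 1.
f(n) = 7n^2 = Ω(n^(1+ε)) with ε = 1, and the regularity condition holds (a·f(n/b) = (a/b^2)·f(n) with a/b^2 = 3^-1 < 1). Case 3: G(n) = Θ(f(n)) = Θ(n^2).

Case 3: G(n) = Θ(n^2)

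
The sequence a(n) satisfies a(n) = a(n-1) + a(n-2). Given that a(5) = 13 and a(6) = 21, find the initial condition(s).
Work backwards using a(k) = a(k+2) - a(k+1):
a(4) = a(6) - a(5) = 21 - 13 = 8
a(3) = a(5) - a(4) = 13 - 8 = 5
a(2) = a(4) - a(3) = 8 - 5 = 3
a(1) = a(3) - a(2) = 5 - 3 = 2
a(0) = a(2) - a(1) = 3 - 2 = 1

a(0) = 1, a(1) = 2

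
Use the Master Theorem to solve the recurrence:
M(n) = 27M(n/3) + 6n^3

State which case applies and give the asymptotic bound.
Master Theorem template: M(n) = a·M(n/b) + f(n).
Here: a=27, b=3, f(n)=6n^3
Compute log_b(a) = log_3(27) = 3.
f(n) = 6n^3 = Θ(n^3). Case 2: M(n) = Θ(n^3 log n).

Case 2: M(n) = Θ(n^3 log n)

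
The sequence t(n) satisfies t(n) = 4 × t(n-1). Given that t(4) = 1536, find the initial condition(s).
In general t(n) = 4ⁿ · t(0). At n = 4: t(0) = t(4) / 4^4 = 1536 / 256 = 6.

t(0) = 6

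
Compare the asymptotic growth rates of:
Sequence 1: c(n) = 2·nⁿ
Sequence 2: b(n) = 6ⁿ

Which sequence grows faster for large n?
Comparing growth rates:
Growth-rate hierarchy: log n ≺ any polynomial ≺ any exponential cⁿ (c>1) ≺ n! ≺ nⁿ.
super-exponential nⁿ dominates exponential base 6 asymptotically.

c(n) grows faster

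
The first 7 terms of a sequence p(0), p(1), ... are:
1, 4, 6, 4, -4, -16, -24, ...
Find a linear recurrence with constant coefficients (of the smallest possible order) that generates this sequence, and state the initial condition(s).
Look for the lowest-order linear relation among consecutive terms.
Observation: p(n) - 2·p(n-1) - (-2)·p(n-2) = 0 holds for the shown terms, and no order-1 relation p(n) = α·p(n-1) + β fits.
Check at n=3: 2·6 + (-2)·4 = 4. ✓

p(n) = 2p(n-1) - 2p(n-2), p(0) = 1, p(1) = 4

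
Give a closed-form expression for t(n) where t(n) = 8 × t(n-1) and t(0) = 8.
Recurrence: t(n) = 8 × t(n-1), initial: t(0) = 8.
Each term is 8 times the previous, so this is geometric with ratio 8. After n steps: t(n) = t(0)·8ⁿ = 8·8ⁿ.

t(n) = 8·8ⁿ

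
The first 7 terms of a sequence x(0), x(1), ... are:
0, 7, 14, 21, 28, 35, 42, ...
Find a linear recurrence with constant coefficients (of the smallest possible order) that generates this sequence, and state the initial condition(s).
Look for the lowest-order linear relation among consecutive terms.
Observation: consecutive differences are constant (= 7).
Check at n=2: 1·7 + 7 = 14. ✓

x(n) = x(n-1) + 7, x(0) = 0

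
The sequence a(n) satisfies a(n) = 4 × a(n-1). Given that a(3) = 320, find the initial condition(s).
In general a(n) = 4ⁿ · a(0). At n = 3: a(0) = a(3) / 4^3 = 320 / 64 = 5.

a(0) = 5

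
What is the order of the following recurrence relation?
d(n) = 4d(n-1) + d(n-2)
The order is the largest lag k for which d(n-k) appears. Here the deepest term is d(n-2), so the order is 2.

Order 2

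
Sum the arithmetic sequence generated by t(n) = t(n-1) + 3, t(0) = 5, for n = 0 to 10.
Computing the sequence terms: 5, 8, 11, 14, 17, 20, 23, 26, 29, 32, 35
Adding these values together:

220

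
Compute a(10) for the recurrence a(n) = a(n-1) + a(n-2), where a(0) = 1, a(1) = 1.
Computing the sequence terms:
1, 1, 2, 3, 5, 8, 13, 21, 34, 55, 89

89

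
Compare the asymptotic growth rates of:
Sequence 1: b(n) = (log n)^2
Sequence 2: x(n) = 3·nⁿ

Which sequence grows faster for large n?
Comparing growth rates:
Growth-rate hierarchy: log n ≺ any polynomial ≺ any exponential cⁿ (c>1) ≺ n! ≺ nⁿ.
super-exponential nⁿ dominates polylogarithmic (log n)^2 asymptotically.

x(n) grows faster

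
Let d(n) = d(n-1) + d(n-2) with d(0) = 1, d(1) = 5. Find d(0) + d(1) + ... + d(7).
Computing the sequence terms: 1, 5, 6, 11, 17, 28, 45, 73
Adding these values together:

186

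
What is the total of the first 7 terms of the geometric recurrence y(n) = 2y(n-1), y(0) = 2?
Computing the sequence terms: 2, 4, 8, 16, 32, 64, 128
Adding these values together:

254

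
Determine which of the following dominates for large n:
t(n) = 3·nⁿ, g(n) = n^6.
Comparing growth rates:
Growth-rate hierarchy: log n ≺ any polynomial ≺ any exponential cⁿ (c>1) ≺ n! ≺ nⁿ.
super-exponential nⁿ dominates polynomial degree 6 asymptotically.

t(n) grows faster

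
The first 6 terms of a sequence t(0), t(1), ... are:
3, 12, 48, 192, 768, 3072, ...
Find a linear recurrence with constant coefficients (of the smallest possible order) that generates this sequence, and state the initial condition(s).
Look for the lowest-order linear relation among consecutive terms.
Observation: each term is 4× the previous.
Check at n=2: 4·12 = 48. ✓

t(n) = 4 × t(n-1), t(0) = 3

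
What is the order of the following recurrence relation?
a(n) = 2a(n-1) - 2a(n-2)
The order is the largest lag k for which a(n-k) appears. Here the deepest term is a(n-2), so the order is 2.

Order 2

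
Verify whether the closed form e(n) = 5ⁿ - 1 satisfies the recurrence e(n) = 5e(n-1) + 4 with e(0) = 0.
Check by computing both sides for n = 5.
From the recurrence with e(0) = 0:
  e(0) = 0, e(1) = 4, e(2) = 24, e(3) = 124, e(4) = 624, e(5) = 3124
  so the recurrence gives e(5) = 3124.
From the proposed closed form e(n) = 5ⁿ - 1:
  e(5) = 3124.
Both sides give 3124 at n = 5, and the initial condition(s) match, so the closed form is consistent.

Yes, the closed form is correct.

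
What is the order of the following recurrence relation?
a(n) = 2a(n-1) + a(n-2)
The order is the largest lag k for which a(n-k) appears. Here the deepest term is a(n-2), so the order is 2.

Order 2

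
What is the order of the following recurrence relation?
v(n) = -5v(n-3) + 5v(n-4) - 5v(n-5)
The order is the largest lag k for which v(n-k) appears. Here the deepest term is v(n-5), so the order is 5.

Order 5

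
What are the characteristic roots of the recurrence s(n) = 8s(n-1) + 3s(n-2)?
Substitute s(n) = rⁿ and divide through by rⁿ⁻²: r² - 8r - 3 = 0
Discriminant: 8² + 4·3 = 76, not a perfect square, so by the quadratic formula r = (8 ± √76)/2.
General solution: s(n) = A·r₁ⁿ + B·r₂ⁿ where r₁,r₂ = (8 ± √76)/2

Characteristic: r² - 8r - 3 = 0, Roots: r = (8 ± √76)/2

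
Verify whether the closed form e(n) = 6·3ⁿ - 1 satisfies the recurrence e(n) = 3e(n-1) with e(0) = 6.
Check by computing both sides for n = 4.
From the recurrence with e(0) = 6:
  e(0) = 6, e(1) = 18, e(2) = 54, e(3) = 162, e(4) = 486
  so the recurrence gives e(4) = 486.
From the proposed closed form e(n) = 6·3ⁿ - 1:
  e(4) = 485.
The recurrence gives 486 but the closed form gives 485, so the closed form does not satisfy the recurrence.

No, the closed form is incorrect.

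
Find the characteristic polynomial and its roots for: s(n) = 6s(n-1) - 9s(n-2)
Substitute s(n) = rⁿ and divide through by rⁿ⁻²: r² - 6r + 9 = 0
Factor: (r - 3)² = 0, so r = 3 (double root).
General solution: s(n) = (A + Bn)·3ⁿ

Characteristic: r² - 6r + 9 = 0, Roots: r = 3 (double root)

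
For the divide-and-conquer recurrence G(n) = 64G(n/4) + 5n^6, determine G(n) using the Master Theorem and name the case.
Master Theorem template: G(n) = a·G(n/b) + f(n).
Here: a=64, b=4, f(n)=5n^6
Compute log_b(a) = log_4(64) = 3.
f(n) = 5n^6 = Ω(n^(3+ε)) with ε = 3, and the regularity condition holds (a·f(n/b) = (a/b^6)·f(n) with a/b^6 = 4^-3 < 1). Case 3: G(n) = Θ(f(n)) = Θ(n^6).

Case 3: G(n) = Θ(n^6)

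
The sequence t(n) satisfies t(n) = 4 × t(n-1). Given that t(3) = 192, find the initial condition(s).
In general t(n) = 4ⁿ · t(0). At n = 3: t(0) = t(3) / 4^3 = 192 / 64 = 3.

t(0) = 3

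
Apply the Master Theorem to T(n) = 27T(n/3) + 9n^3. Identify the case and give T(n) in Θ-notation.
Master Theorem template: T(n) = a·T(n/b) + f(n).
Here: a=27, b=3, f(n)=9n^3
Compute log_b(a) = log_3(27) = 3.
f(n) = 9n^3 = Θ(n^3). Case 2: T(n) = Θ(n^3 log n).

Case 2: T(n) = Θ(n^3 log n)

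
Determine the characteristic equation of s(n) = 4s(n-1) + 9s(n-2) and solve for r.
Substitute s(n) = rⁿ and divide through by rⁿ⁻²: r² - 4r - 9 = 0
Discriminant: 4² + 4·9 = 52, not a perfect square, so by the quadratic formula r = (4 ± √52)/2.
General solution: s(n) = A·r₁ⁿ + B·r₂ⁿ where r₁,r₂ = (4 ± √52)/2

Characteristic: r² - 4r - 9 = 0, Roots: r = (4 ± √52)/2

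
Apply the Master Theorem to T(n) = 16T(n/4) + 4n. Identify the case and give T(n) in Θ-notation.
Master Theorem template: T(n) = a·T(n/b) + f(n).
Here: a=16, b=4, f(n)=4n
Compute log_b(a) = log_4(16) = 2.
f(n) = 4n = O(n^(2-ε)) with ε = 1. Case 1: T(n) = Θ(n^log_b(a)) = Θ(n^2).

Case 1: T(n) = Θ(n^2)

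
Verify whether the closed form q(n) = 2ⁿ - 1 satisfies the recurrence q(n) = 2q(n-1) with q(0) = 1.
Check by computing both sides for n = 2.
From the recurrence with q(0) = 1:
  q(0) = 1, q(1) = 2, q(2) = 4
  so the recurrence gives q(2) = 4.
From the proposed closed form q(n) = 2ⁿ - 1:
  q(2) = 3.
The recurrence gives 4 but the closed form gives 3, so the closed form does not satisfy the recurrence.

No, the closed form is incorrect.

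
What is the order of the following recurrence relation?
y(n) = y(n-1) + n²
The order is the largest lag k for which y(n-k) appears. Here the deepest term is y(n-1) (the n² term is non-homogeneous and does not affect the order), so the order is 1.

Order 1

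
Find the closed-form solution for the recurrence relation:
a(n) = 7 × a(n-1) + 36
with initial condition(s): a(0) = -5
Recurrence: a(n) = 7 × a(n-1) + 36, initial: a(0) = -5.
Try a(n) = A·7ⁿ + C. Substituting: A·7ⁿ + C = 7(A·7ⁿ⁻¹ + C) + 36 = A·7ⁿ + 7C + 36, so C = 7C + 36, giving C = -6. Then a(0) = A - 6 = -5 gives A = 1.

a(n) = 7ⁿ - 6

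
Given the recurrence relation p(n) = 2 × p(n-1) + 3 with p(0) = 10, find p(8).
Computing step by step:
p(0) = 10
p(1) = 2 × 10 + 3 = 23
p(2) = 2 × 23 + 3 = 49
p(3) = 2 × 49 + 3 = 101
p(4) = 2 × 101 + 3 = 205
p(5) = 2 × 205 + 3 = 413
p(6) = 2 × 413 + 3 = 829
p(7) = 2 × 829 + 3 = 1661
p(8) = 2 × 1661 + 3 = 3325

3325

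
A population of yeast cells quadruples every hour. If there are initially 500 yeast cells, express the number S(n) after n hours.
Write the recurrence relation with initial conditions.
Each hour multiplies the count by 4, so the count after n hours depends only on the count after n-1 hours: S(n) = 4 × S(n-1). The starting count gives S(0) = 500.
Unrolling n times gives the closed form S(n) = 500 × 4ⁿ.

S(n) = 4 × S(n-1), S(0) = 500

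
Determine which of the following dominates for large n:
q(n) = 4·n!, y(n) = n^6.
Comparing growth rates:
Growth-rate hierarchy: log n ≺ any polynomial ≺ any exponential cⁿ (c>1) ≺ n! ≺ nⁿ.
factorial dominates polynomial degree 6 asymptotically.

q(n) grows faster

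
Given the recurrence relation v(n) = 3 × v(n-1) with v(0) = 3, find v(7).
Computing step by step:
v(0) = 3
v(1) = 3 × 3 = 9
v(2) = 3 × 9 = 27
v(3) = 3 × 27 = 81
v(4) = 3 × 81 = 243
v(5) = 3 × 243 = 729
v(6) = 3 × 729 = 2187
v(7) = 3 × 2187 = 6561

6561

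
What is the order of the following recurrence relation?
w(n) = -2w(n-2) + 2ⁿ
The order is the largest lag k for which w(n-k) appears. Here the deepest term is w(n-2) (the 2ⁿ term is non-homogeneous and does not affect the order), so the order is 2.

Order 2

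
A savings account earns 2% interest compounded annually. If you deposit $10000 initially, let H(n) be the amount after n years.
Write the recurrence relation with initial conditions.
Each year the balance grows by 2%, i.e. is multiplied by 1 + 2/100 = 1.02, so H(n) = 1.02 × H(n-1). The initial deposit gives H(0) = 10000.
Unrolling gives the closed form H(n) = 10000 × (1.02)ⁿ.

H(n) = 1.02 × H(n-1), H(0) = 10000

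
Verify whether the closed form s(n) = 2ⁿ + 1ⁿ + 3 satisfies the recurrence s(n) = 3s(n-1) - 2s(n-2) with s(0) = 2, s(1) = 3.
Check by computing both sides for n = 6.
From the recurrence with s(0) = 2, s(1) = 3:
  s(0) = 2, s(1) = 3, s(2) = 5, s(3) = 9, s(4) = 17, s(5) = 33, s(6) = 65
  so the recurrence gives s(6) = 65.
From the proposed closed form s(n) = 2ⁿ + 1ⁿ + 3:
  s(6) = 68.
The recurrence gives 65 but the closed form gives 68, so the closed form does not satisfy the recurrence.

No, the closed form is incorrect.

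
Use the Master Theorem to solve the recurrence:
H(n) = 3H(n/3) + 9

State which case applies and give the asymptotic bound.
Master Theorem template: H(n) = a·H(n/b) + f(n).
Here: a=3, b=3, f(n)=9
Compute log_b(a) = log_3(3) = 1.
f(n) = 9 = O(n^(1-ε)) with ε = 1. Case 1: H(n) = Θ(n^log_b(a)) = Θ(n).

Case 1: H(n) = Θ(n)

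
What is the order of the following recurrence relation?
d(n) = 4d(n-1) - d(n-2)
The order is the largest lag k for which d(n-k) appears. Here the deepest term is d(n-2), so the order is 2.

Order 2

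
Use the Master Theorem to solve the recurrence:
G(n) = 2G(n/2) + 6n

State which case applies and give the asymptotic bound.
Master Theorem template: G(n) = a·G(n/b) + f(n).
Here: a=2, b=2, f(n)=6n
Compute log_b(a) = log_2(2) = 1.
f(n) = 6n = Θ(n). Case 2: G(n) = Θ(n log n).

Case 2: G(n) = Θ(n log n)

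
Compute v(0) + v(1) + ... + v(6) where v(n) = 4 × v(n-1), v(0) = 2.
Computing the sequence terms: 2, 8, 32, 128, 512, 2048, 8192
Adding these values together:

10922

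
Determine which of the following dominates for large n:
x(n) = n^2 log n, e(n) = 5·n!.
Comparing growth rates:
Growth-rate hierarchy: log n ≺ any polynomial ≺ any exponential cⁿ (c>1) ≺ n! ≺ nⁿ.
factorial dominates polynomial degree 2 (with log factor) asymptotically.

e(n) grows faster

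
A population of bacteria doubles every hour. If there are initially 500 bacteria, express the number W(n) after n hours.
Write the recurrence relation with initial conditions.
Each hour multiplies the count by 2, so the count after n hours depends only on the count after n-1 hours: W(n) = 2 × W(n-1). The starting count gives W(0) = 500.
Unrolling n times gives the closed form W(n) = 500 × 2ⁿ.

W(n) = 2 × W(n-1), W(0) = 500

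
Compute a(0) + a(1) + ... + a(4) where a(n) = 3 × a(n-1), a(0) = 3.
Computing the sequence terms: 3, 9, 27, 81, 243
Adding these values together:

363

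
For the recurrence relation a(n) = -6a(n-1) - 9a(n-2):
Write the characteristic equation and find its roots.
Substitute a(n) = rⁿ and divide through by rⁿ⁻²: r² + 6r + 9 = 0
Factor: (r + 3)² = 0, so r = -3 (double root).
General solution: a(n) = (A + Bn)·(-3)ⁿ

Characteristic: r² + 6r + 9 = 0, Roots: r = -3 (double root)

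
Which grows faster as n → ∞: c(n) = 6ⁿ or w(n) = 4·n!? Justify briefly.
Comparing growth rates:
Growth-rate hierarchy: log n ≺ any polynomial ≺ any exponential cⁿ (c>1) ≺ n! ≺ nⁿ.
factorial dominates exponential base 6 asymptotically.

w(n) grows faster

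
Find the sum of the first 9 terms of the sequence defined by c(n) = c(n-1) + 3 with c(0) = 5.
Computing the sequence terms: 5, 8, 11, 14, 17, 20, 23, 26, 29
Adding these values together:

153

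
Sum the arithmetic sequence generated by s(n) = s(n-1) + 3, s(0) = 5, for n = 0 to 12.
Computing the sequence terms: 5, 8, 11, 14, 17, 20, 23, 26, 29, 32, 35, 38, 41
Adding these values together:

299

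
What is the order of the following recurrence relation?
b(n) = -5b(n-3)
The order is the largest lag k for which b(n-k) appears. Here the deepest term is b(n-3), so the order is 3.

Order 3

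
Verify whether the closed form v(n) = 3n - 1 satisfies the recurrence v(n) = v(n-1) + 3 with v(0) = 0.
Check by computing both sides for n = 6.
From the recurrence with v(0) = 0:
  v(0) = 0, v(1) = 3, v(2) = 6, v(3) = 9, v(4) = 12, v(5) = 15, v(6) = 18
  so the recurrence gives v(6) = 18.
From the proposed closed form v(n) = 3n - 1:
  v(6) = 17.
The recurrence gives 18 but the closed form gives 17, so the closed form does not satisfy the recurrence.

No, the closed form is incorrect.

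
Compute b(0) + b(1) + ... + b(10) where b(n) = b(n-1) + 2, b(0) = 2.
Computing the sequence terms: 2, 4, 6, 8, 10, 12, 14, 16, 18, 20, 22
Adding these values together:

132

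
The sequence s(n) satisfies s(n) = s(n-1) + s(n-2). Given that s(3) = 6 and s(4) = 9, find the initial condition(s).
Work backwards using s(k) = s(k+2) - s(k+1):
s(2) = s(4) - s(3) = 9 - 6 = 3
s(1) = s(3) - s(2) = 6 - 3 = 3
s(0) = s(2) - s(1) = 3 - 3 = 0

s(0) = 0, s(1) = 3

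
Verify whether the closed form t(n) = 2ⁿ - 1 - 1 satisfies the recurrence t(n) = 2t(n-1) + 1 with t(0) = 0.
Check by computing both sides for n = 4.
From the recurrence with t(0) = 0:
  t(0) = 0, t(1) = 1, t(2) = 3, t(3) = 7, t(4) = 15
  so the recurrence gives t(4) = 15.
From the proposed closed form t(n) = 2ⁿ - 1 - 1:
  t(4) = 14.
The recurrence gives 15 but the closed form gives 14, so the closed form does not satisfy the recurrence.

No, the closed form is incorrect.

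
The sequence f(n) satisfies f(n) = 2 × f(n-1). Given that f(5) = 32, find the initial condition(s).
In general f(n) = 2ⁿ · f(0). At n = 5: f(0) = f(5) / 2^5 = 32 / 32 = 1.

f(0) = 1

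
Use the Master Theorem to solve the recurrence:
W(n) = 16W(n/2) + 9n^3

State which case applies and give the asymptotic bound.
Master Theorem template: W(n) = a·W(n/b) + f(n).
Here: a=16, b=2, f(n)=9n^3
Compute log_b(a) = log_2(16) = 4.
f(n) = 9n^3 = O(n^(4-ε)) with ε = 1. Case 1: W(n) = Θ(n^log_b(a)) = Θ(n^4).

Case 1: W(n) = Θ(n^4)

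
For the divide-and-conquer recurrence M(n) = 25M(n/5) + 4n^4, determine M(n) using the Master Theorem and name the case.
Master Theorem template: M(n) = a·M(n/b) + f(n).
Here: a=25, b=5, f(n)=4n^4
Compute log_b(a) = log_5(25) = 2.
f(n) = 4n^4 = Ω(n^(2+ε)) with ε = 2, and the regularity condition holds (a·f(n/b) = (a/b^4)·f(n) with a/b^4 = 5^-2 < 1). Case 3: M(n) = Θ(f(n)) = Θ(n^4).

Case 3: M(n) = Θ(n^4)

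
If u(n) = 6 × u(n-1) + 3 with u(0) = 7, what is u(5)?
Computing step by step:
u(0) = 7
u(1) = 6 × 7 + 3 = 45
u(2) = 6 × 45 + 3 = 273
u(3) = 6 × 273 + 3 = 1641
u(4) = 6 × 1641 + 3 = 9849
u(5) = 6 × 9849 + 3 = 59097

59097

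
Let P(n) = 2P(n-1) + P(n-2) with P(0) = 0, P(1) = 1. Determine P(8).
Computing the sequence terms:
0, 1, 2, 5, 12, 29, 70, 169, 408

408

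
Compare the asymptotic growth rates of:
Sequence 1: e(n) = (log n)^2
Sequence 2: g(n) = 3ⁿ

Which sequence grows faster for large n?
Comparing growth rates:
Growth-rate hierarchy: log n ≺ any polynomial ≺ any exponential cⁿ (c>1) ≺ n! ≺ nⁿ.
exponential base 3 dominates polylogarithmic (log n)^2 asymptotically.

g(n) grows faster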